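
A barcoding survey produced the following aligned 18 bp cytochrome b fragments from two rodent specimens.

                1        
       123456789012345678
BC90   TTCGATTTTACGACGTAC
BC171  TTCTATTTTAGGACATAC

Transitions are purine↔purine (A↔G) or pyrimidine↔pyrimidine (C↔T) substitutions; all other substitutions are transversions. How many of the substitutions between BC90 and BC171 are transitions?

Differing sites — 4:G/T (Tv); 11:C/G (Tv); 15:G/A (Ti).
Of the 3 differences, 1 transition and 2 transversions, so the answer is 1.

1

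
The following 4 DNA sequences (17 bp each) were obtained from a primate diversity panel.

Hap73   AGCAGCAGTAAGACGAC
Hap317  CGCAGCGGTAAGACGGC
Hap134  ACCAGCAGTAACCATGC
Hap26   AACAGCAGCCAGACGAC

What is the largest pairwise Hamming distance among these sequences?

Pairwise Hamming distances:
  Hap73 vs Hap317: 3
  Hap73 vs Hap134: 6
  Hap73 vs Hap26: 3
  Hap317 vs Hap134: 7
  Hap317 vs Hap26: 6
  Hap134 vs Hap26: 8
The largest is 8, between Hap134 and Hap26.

8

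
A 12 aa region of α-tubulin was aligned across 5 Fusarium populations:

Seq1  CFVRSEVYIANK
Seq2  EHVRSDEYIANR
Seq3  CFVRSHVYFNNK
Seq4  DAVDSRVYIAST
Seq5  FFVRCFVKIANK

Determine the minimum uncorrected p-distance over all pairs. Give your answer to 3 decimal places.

0.250

Pairwise Hamming distances:
  Seq1 vs Seq2: 5
  Seq1 vs Seq3: 3
  Seq1 vs Seq4: 6
  Seq1 vs Seq5: 4
  Seq2 vs Seq3: 7
  Seq2 vs Seq4: 7
  Seq2 vs Seq5: 7
  Seq3 vs Seq4: 8
  Seq3 vs Seq5: 6
  Seq4 vs Seq5: 8
The smallest is 3 mismatches, between Seq1 and Seq3; p = 3/12 = 0.250.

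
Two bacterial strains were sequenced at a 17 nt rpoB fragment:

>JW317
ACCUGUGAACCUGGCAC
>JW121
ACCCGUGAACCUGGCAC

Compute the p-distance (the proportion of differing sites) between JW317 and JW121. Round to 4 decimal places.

The sequences differ at position 4 (U/C).
There are 1 differences over 17 sites, so p = 1/17 = 0.0588.

0.0588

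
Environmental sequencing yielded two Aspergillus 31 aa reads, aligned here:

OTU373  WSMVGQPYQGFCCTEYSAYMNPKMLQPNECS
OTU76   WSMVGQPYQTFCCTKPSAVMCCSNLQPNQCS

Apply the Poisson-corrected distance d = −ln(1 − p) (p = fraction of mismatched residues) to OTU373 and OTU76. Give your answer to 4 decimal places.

Mismatches occur at site 10 (G/T), site 15 (E/K), site 16 (Y/P), site 19 (Y/V), site 21 (N/C), site 22 (P/C), site 23 (K/S), site 24 (M/N), site 29 (E/Q).
p = 9/31 = 0.290323.
d = −ln(1 − 0.290323) = −ln(0.709677) = 0.3429.

0.3429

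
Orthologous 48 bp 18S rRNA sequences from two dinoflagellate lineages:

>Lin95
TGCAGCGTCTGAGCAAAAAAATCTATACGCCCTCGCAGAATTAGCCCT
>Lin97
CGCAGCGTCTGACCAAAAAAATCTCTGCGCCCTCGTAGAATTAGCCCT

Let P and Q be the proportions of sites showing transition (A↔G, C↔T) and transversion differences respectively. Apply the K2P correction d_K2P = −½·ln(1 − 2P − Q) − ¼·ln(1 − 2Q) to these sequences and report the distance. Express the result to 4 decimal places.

Differing sites — 1:T/C (Ti); 13:G/C (Tv); 25:A/C (Tv); 27:A/G (Ti); 36:C/T (Ti).
Of the 5 differences, 3 transitions and 2 transversions over 48 sites: P = 3/48 = 0.062500, Q = 2/48 = 0.041667.
d = −0.5·ln(0.833333) − 0.25·ln(0.916666) = −0.5·(-0.182322) − 0.25·(-0.087012) = 0.1129.

0.1129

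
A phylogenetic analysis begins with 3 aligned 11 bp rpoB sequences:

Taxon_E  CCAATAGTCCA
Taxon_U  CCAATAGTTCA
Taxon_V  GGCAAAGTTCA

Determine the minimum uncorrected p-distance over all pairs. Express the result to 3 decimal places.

0.091

Pairwise Hamming distances:
  Taxon_E vs Taxon_U: 1
  Taxon_E vs Taxon_V: 5
  Taxon_U vs Taxon_V: 4
The smallest is 1 mismatch, between Taxon_E and Taxon_U; p = 1/11 = 0.091.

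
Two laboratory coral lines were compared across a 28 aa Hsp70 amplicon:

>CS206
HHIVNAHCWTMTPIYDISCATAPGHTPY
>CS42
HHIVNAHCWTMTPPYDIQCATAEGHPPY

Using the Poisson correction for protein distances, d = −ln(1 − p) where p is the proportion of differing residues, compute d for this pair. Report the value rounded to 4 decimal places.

0.1542

Mismatches occur at site 14 (I↔P), site 18 (S↔Q), site 23 (P↔E), site 26 (T↔P).
p = 4/28 = 0.142857.
d = −ln(1 − 0.142857) = −ln(0.857143) = 0.1542.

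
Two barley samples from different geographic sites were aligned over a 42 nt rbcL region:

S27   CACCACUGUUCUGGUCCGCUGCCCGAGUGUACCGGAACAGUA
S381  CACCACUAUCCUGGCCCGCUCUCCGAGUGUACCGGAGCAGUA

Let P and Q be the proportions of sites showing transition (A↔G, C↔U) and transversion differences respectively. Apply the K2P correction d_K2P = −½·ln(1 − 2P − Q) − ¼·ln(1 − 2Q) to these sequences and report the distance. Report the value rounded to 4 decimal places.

0.1640

The sequences differ at positions 8 (G/A, transition), 10 (U/C, transition), 15 (U/C, transition), 21 (G/C, transversion), 22 (C/U, transition), 37 (A/G, transition).
Of the 6 differences, 5 transitions and 1 transversion over 42 sites: P = 5/42 = 0.119048, Q = 1/42 = 0.023810.
d = −0.5·ln(0.738094) − 0.25·ln(0.952380) = −0.5·(-0.303684) − 0.25·(-0.048791) = 0.1640.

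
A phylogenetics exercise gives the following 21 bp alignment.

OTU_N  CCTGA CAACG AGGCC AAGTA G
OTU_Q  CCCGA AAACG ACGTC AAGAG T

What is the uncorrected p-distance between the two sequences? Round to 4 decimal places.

0.3333

Differing sites — 3:T/C; 6:C/A; 12:G/C; 14:C/T; 19:T/A; 20:A/G; 21:G/T.
There are 7 differences over 21 sites, so p = 7/21 = 0.3333.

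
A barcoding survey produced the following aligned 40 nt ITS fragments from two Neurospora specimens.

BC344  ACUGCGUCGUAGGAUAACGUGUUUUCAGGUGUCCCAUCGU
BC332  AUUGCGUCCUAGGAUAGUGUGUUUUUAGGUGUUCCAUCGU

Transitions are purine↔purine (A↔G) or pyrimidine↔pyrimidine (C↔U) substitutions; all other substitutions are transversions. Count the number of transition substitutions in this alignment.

5

The sequences differ at positions 2 (C/U, transition), 9 (G/C, transversion), 17 (A/G, transition), 18 (C/U, transition), 26 (C/U, transition), 33 (C/U, transition).
Of the 6 differences, 5 transitions and 1 transversion, so the answer is 5.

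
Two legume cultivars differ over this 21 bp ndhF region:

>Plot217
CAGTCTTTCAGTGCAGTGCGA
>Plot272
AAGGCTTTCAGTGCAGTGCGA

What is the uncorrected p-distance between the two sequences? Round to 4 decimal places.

0.0952

Differing sites — 1:C/A; 4:T/G.
There are 2 differences over 21 sites, so p = 2/21 = 0.0952.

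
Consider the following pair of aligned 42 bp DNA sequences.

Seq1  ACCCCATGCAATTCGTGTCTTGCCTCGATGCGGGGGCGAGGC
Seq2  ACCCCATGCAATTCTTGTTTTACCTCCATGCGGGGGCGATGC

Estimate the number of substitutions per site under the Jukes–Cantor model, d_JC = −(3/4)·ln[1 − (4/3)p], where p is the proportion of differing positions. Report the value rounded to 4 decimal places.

Differing sites — 15:G/T; 19:C/T; 22:G/A; 27:G/C; 40:G/T.
p = 5/42 = 0.119048.
d = −0.75 · ln(1 − (4/3)·0.119048) = −0.75 · ln(0.841269) = −0.75 · (-0.172844) = 0.1296.

0.1296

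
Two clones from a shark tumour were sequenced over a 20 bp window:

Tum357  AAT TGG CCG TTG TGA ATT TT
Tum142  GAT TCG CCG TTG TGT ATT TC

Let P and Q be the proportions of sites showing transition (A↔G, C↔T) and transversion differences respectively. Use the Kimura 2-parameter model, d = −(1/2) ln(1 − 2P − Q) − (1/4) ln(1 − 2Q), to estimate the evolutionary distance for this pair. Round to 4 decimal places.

The sequences differ at positions 1 (A/G, transition), 5 (G/C, transversion), 15 (A/T, transversion), 20 (T/C, transition).
Of the 4 differences, 2 transitions and 2 transversions over 20 sites: P = 2/20 = 0.100000, Q = 2/20 = 0.100000.
d = −0.5·ln(0.700000) − 0.25·ln(0.800000) = −0.5·(-0.356675) − 0.25·(-0.223144) = 0.2341.

0.2341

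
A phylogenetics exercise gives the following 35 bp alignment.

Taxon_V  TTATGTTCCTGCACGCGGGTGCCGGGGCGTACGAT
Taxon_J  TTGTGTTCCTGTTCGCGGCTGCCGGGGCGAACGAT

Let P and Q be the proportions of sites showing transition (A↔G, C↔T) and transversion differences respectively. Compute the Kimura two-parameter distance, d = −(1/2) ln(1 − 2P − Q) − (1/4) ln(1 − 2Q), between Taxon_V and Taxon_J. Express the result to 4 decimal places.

Mismatches occur at site 3 (A↔G, transition), site 12 (C↔T, transition), site 13 (A↔T, transversion), site 19 (G↔C, transversion), site 30 (T↔A, transversion).
Of the 5 differences, 2 transitions and 3 transversions over 35 sites: P = 2/35 = 0.057143, Q = 3/35 = 0.085714.
d = −0.5·ln(0.800000) − 0.25·ln(0.828572) = −0.5·(-0.223144) − 0.25·(-0.188052) = 0.1586.

0.1586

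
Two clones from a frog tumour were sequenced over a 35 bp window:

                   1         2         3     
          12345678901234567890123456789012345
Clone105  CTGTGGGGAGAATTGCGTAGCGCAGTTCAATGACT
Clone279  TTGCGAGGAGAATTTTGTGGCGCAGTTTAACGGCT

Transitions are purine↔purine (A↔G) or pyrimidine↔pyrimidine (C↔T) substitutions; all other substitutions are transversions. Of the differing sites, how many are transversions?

Differing sites — 1:C/T (Ti); 4:T/C (Ti); 6:G/A (Ti); 15:G/T (Tv); 16:C/T (Ti); 19:A/G (Ti); 28:C/T (Ti); 31:T/C (Ti); 33:A/G (Ti).
Of the 9 differences, 8 transitions and 1 transversion, so the answer is 1.

1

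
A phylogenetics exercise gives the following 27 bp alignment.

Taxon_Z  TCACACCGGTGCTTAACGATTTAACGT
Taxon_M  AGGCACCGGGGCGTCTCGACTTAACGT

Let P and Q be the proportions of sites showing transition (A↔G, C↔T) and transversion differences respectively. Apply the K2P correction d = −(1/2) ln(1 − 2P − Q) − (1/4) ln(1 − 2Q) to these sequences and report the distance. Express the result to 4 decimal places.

0.3783

Mismatches occur at site 1 (T→A, transversion), site 2 (C→G, transversion), site 3 (A→G, transition), site 10 (T→G, transversion), site 13 (T→G, transversion), site 15 (A→C, transversion), site 16 (A→T, transversion), site 20 (T→C, transition).
Of the 8 differences, 2 transitions and 6 transversions over 27 sites: P = 2/27 = 0.074074, Q = 6/27 = 0.222222.
d = −0.5·ln(0.629630) − 0.25·ln(0.555556) = −0.5·(-0.462623) − 0.25·(-0.587786) = 0.3783.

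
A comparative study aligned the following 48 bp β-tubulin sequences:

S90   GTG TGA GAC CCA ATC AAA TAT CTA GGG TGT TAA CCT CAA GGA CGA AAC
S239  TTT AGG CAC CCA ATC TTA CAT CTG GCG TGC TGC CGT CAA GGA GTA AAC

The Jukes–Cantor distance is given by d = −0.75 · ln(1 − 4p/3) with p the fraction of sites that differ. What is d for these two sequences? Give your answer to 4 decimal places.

0.4408

Differing sites — 1:G/T; 3:G/T; 4:T/A; 6:A/G; 7:G/C; 16:A/T; 17:A/T; 19:T/C; 24:A/G; 26:G/C; 30:T/C; 32:A/G; 33:A/C; 35:C/G; 43:C/G; 44:G/T.
p = 16/48 = 0.333333.
d = −0.75 · ln(1 − (4/3)·0.333333) = −0.75 · ln(0.555556) = −0.75 · (-0.587786) = 0.4408.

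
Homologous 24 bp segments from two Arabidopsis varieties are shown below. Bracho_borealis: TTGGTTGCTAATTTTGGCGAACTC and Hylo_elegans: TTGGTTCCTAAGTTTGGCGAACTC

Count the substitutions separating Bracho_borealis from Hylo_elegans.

Differing sites — 7:G/C; 12:T/G.
That gives 2 mismatches out of 24 aligned sites, so the Hamming distance is 2.

2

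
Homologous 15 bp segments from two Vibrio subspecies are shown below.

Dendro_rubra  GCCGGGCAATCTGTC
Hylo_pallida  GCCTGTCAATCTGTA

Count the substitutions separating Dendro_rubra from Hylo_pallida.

3

The sequences differ at positions 4 (G/T), 6 (G/T), 15 (C/A).
That gives 3 mismatches out of 15 aligned sites, so the Hamming distance is 3.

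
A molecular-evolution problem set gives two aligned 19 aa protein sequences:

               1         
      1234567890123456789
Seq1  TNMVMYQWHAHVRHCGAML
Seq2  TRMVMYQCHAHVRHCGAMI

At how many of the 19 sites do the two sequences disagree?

3

The sequences differ at positions 2 (N/R), 8 (W/C), 19 (L/I).
That gives 3 mismatches out of 19 aligned sites, so the Hamming distance is 3.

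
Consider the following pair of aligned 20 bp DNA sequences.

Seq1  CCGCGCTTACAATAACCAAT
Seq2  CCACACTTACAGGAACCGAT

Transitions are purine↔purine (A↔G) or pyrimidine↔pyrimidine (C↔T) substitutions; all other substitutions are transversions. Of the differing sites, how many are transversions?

Mismatches occur at site 3 (G/A, transition), site 5 (G/A, transition), site 12 (A/G, transition), site 13 (T/G, transversion), site 18 (A/G, transition).
Of the 5 differences, 4 transitions and 1 transversion, so the answer is 1.

1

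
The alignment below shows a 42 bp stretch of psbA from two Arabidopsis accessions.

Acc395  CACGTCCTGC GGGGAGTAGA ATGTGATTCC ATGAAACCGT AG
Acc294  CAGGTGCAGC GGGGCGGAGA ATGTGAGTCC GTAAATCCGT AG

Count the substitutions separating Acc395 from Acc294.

Differing sites — 3:C/G; 6:C/G; 8:T/A; 15:A/C; 17:T/G; 27:T/G; 31:A/G; 33:G/A; 36:A/T.
That gives 9 mismatches out of 42 aligned sites, so the Hamming distance is 9.

9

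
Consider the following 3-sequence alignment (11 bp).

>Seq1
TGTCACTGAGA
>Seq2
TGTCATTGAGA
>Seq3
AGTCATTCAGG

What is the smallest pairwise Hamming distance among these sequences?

Pairwise Hamming distances:
  Seq1 vs Seq2: 1
  Seq1 vs Seq3: 4
  Seq2 vs Seq3: 3
The smallest is 1, between Seq1 and Seq2.

1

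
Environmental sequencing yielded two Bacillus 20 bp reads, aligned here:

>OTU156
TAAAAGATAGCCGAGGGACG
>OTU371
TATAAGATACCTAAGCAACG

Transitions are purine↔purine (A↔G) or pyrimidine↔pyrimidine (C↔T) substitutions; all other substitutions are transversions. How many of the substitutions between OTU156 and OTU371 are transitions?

3

Differing sites — 3:A/T (Tv); 10:G/C (Tv); 12:C/T (Ti); 13:G/A (Ti); 16:G/C (Tv); 17:G/A (Ti).
Of the 6 differences, 3 transitions and 3 transversions, so the answer is 3.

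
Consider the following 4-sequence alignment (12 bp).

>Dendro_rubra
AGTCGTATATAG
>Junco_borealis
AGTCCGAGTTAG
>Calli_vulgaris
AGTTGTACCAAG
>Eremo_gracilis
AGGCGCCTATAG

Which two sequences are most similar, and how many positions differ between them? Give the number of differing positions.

3

Pairwise Hamming distances:
  Dendro_rubra vs Junco_borealis: 4
  Dendro_rubra vs Calli_vulgaris: 4
  Dendro_rubra vs Eremo_gracilis: 3
  Junco_borealis vs Calli_vulgaris: 6
  Junco_borealis vs Eremo_gracilis: 6
  Calli_vulgaris vs Eremo_gracilis: 7
The smallest is 3, between Dendro_rubra and Eremo_gracilis.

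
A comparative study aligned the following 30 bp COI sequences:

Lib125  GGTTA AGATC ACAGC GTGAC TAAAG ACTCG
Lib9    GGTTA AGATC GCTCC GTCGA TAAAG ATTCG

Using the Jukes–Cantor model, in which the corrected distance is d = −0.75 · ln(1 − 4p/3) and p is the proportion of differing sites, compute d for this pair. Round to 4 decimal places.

0.2795

The sequences differ at positions 11 (A/G), 13 (A/T), 14 (G/C), 18 (G/C), 19 (A/G), 20 (C/A), 27 (C/T).
p = 7/30 = 0.233333.
d = −0.75 · ln(1 − (4/3)·0.233333) = −0.75 · ln(0.688889) = −0.75 · (-0.372675) = 0.2795.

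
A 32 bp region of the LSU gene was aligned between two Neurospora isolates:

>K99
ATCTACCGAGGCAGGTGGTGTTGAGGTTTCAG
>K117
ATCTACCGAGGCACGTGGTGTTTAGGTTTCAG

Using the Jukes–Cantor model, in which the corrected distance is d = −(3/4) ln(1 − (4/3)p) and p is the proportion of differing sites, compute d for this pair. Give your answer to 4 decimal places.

0.0653

Mismatches occur at site 14 (G→C), site 23 (G→T).
p = 2/32 = 0.062500.
d = −0.75 · ln(1 − (4/3)·0.062500) = −0.75 · ln(0.916667) = −0.75 · (-0.087011) = 0.0653.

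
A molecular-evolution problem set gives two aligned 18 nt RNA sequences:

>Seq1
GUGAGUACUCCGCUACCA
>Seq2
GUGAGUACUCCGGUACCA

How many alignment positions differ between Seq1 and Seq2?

1

A single mismatch occurs at site 13 (C/G).
That gives 1 mismatch out of 18 aligned sites, so the Hamming distance is 1.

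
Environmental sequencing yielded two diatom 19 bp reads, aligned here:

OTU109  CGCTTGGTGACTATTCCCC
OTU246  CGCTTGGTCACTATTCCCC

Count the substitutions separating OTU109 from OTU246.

A single mismatch occurs at site 9 (G→C).
That gives 1 mismatch out of 19 aligned sites, so the Hamming distance is 1.

1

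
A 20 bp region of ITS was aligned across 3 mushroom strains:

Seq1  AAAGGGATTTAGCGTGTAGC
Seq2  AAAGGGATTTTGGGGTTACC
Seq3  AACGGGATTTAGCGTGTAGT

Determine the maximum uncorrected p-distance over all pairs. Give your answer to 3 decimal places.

Pairwise Hamming distances:
  Seq1 vs Seq2: 5
  Seq1 vs Seq3: 2
  Seq2 vs Seq3: 7
The largest is 7 mismatches, between Seq2 and Seq3; p = 7/20 = 0.350.

0.350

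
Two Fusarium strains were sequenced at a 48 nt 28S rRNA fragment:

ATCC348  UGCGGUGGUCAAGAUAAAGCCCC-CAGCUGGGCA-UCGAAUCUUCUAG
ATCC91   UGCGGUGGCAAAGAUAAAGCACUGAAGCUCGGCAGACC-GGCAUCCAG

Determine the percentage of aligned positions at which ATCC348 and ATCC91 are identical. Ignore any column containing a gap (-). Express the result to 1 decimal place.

73.3%

Excluding the 3 gap columns leaves 45 comparable sites.
Differing sites — 9:U/C; 10:C/A; 21:C/A; 23:C/U; 25:C/A; 30:G/C; 36:U/A; 38:G/C; 40:A/G; 41:U/G; 43:U/A; 46:U/C.
33 of the 45 comparable sites match, so the percent identity is 33/45 × 100 = 73.3%.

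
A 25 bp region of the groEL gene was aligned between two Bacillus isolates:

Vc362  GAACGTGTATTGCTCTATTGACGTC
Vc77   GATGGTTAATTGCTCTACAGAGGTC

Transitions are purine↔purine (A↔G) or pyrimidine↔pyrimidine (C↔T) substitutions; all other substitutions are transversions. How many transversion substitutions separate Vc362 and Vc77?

Mismatches occur at site 3 (A→T, transversion), site 4 (C→G, transversion), site 7 (G→T, transversion), site 8 (T→A, transversion), site 18 (T→C, transition), site 19 (T→A, transversion), site 22 (C→G, transversion).
Of the 7 differences, 1 transition and 6 transversions, so the answer is 6.

6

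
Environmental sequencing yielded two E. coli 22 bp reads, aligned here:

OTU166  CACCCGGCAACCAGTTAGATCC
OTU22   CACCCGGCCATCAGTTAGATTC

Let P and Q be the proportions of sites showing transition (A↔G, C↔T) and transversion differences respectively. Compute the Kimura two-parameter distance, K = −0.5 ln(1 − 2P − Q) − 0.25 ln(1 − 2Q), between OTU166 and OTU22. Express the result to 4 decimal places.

Mismatches occur at site 9 (A↔C, transversion), site 11 (C↔T, transition), site 21 (C↔T, transition).
Of the 3 differences, 2 transitions and 1 transversion over 22 sites: P = 2/22 = 0.090909, Q = 1/22 = 0.045455.
d = −0.5·ln(0.772727) − 0.25·ln(0.909090) = −0.5·(-0.257829) − 0.25·(-0.095311) = 0.1527.

0.1527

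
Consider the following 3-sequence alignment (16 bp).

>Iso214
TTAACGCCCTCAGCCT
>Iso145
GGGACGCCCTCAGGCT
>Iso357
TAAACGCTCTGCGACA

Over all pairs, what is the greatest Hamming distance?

8

Pairwise Hamming distances:
  Iso214 vs Iso145: 4
  Iso214 vs Iso357: 6
  Iso145 vs Iso357: 8
The largest is 8, between Iso145 and Iso357.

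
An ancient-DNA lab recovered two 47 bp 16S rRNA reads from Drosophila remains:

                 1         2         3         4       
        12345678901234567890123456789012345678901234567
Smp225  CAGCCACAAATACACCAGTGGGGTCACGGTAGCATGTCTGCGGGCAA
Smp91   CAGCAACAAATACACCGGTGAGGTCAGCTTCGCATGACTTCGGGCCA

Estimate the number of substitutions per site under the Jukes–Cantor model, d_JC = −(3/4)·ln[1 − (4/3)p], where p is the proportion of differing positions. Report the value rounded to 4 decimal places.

0.2502

Mismatches occur at site 5 (C→A), site 17 (A→G), site 21 (G→A), site 27 (C→G), site 28 (G→C), site 29 (G→T), site 31 (A→C), site 37 (T→A), site 40 (G→T), site 46 (A→C).
p = 10/47 = 0.212766.
d = −0.75 · ln(1 − (4/3)·0.212766) = −0.75 · ln(0.716312) = −0.75 · (-0.333639) = 0.2502.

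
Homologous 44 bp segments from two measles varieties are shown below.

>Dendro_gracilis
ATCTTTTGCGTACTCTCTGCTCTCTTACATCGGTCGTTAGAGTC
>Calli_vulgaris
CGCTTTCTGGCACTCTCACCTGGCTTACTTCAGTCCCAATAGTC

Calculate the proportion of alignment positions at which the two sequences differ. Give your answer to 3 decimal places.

Mismatches occur at site 1 (A↔C), site 2 (T↔G), site 7 (T↔C), site 8 (G↔T), site 9 (C↔G), site 11 (T↔C), site 18 (T↔A), site 19 (G↔C), site 22 (C↔G), site 23 (T↔G), site 29 (A↔T), site 32 (G↔A), site 36 (G↔C), site 37 (T↔C), site 38 (T↔A), site 40 (G↔T).
There are 16 differences over 44 sites, so p = 16/44 = 0.364.

0.364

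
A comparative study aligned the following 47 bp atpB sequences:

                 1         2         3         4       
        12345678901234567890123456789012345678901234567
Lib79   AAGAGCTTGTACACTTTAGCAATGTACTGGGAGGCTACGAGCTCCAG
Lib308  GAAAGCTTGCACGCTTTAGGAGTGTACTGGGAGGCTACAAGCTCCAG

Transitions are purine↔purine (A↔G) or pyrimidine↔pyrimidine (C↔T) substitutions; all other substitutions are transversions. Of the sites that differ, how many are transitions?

The sequences differ at positions 1 (A/G, transition), 3 (G/A, transition), 10 (T/C, transition), 13 (A/G, transition), 20 (C/G, transversion), 22 (A/G, transition), 39 (G/A, transition).
Of the 7 differences, 6 transitions and 1 transversion, so the answer is 6.

6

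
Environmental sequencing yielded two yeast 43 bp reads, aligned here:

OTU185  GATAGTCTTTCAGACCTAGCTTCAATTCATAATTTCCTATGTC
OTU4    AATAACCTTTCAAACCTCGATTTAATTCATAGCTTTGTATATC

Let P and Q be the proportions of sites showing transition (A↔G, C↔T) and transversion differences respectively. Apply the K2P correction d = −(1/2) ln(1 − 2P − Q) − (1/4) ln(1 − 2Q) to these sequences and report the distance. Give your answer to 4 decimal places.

0.3726

The sequences differ at positions 1 (G/A, transition), 5 (G/A, transition), 6 (T/C, transition), 13 (G/A, transition), 18 (A/C, transversion), 20 (C/A, transversion), 23 (C/T, transition), 32 (A/G, transition), 33 (T/C, transition), 36 (C/T, transition), 37 (C/G, transversion), 41 (G/A, transition).
Of the 12 differences, 9 transitions and 3 transversions over 43 sites: P = 9/43 = 0.209302, Q = 3/43 = 0.069767.
d = −0.5·ln(0.511629) − 0.25·ln(0.860466) = −0.5·(-0.670156) − 0.25·(-0.150281) = 0.3726.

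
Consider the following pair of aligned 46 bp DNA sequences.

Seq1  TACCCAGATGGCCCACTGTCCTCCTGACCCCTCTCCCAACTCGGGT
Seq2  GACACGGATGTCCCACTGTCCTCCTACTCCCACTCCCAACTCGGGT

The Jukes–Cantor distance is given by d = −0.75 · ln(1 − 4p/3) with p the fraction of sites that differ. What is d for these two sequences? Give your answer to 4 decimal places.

Differing sites — 1:T/G; 4:C/A; 6:A/G; 11:G/T; 26:G/A; 27:A/C; 28:C/T; 32:T/A.
p = 8/46 = 0.173913.
d = −0.75 · ln(1 − (4/3)·0.173913) = −0.75 · ln(0.768116) = −0.75 · (-0.263815) = 0.1979.

0.1979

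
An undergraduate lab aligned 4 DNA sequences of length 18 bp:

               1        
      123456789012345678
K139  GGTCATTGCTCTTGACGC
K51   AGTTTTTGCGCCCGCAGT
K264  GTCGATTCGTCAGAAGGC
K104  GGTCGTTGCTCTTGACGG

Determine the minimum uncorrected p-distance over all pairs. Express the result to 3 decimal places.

Pairwise Hamming distances:
  K139 vs K51: 9
  K139 vs K264: 9
  K139 vs K104: 2
  K51 vs K264: 14
  K51 vs K104: 9
  K264 vs K104: 11
The smallest is 2 mismatches, between K139 and K104; p = 2/18 = 0.111.

0.111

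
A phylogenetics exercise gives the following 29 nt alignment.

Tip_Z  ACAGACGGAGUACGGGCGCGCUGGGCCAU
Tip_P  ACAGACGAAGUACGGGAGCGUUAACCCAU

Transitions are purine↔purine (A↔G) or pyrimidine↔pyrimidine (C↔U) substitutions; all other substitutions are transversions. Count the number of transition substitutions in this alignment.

4

Mismatches occur at site 8 (G/A, transition), site 17 (C/A, transversion), site 21 (C/U, transition), site 23 (G/A, transition), site 24 (G/A, transition), site 25 (G/C, transversion).
Of the 6 differences, 4 transitions and 2 transversions, so the answer is 4.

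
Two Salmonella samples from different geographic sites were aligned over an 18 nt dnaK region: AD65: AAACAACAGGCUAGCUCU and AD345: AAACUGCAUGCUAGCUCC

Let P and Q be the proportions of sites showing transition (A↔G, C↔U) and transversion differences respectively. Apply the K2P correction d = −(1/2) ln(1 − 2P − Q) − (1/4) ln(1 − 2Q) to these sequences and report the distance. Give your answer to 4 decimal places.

The sequences differ at positions 5 (A/U, transversion), 6 (A/G, transition), 9 (G/U, transversion), 18 (U/C, transition).
Of the 4 differences, 2 transitions and 2 transversions over 18 sites: P = 2/18 = 0.111111, Q = 2/18 = 0.111111.
d = −0.5·ln(0.666667) − 0.25·ln(0.777778) = −0.5·(-0.405465) − 0.25·(-0.251314) = 0.2656.

0.2656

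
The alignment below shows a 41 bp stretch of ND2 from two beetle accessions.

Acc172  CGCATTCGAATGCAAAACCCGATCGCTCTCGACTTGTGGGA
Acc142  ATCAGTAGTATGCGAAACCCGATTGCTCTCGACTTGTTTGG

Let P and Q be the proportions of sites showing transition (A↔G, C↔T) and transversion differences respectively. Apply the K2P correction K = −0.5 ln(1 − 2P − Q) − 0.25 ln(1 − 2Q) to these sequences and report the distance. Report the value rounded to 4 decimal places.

The sequences differ at positions 1 (C/A, transversion), 2 (G/T, transversion), 5 (T/G, transversion), 7 (C/A, transversion), 9 (A/T, transversion), 14 (A/G, transition), 24 (C/T, transition), 38 (G/T, transversion), 39 (G/T, transversion), 41 (A/G, transition).
Of the 10 differences, 3 transitions and 7 transversions over 41 sites: P = 3/41 = 0.073171, Q = 7/41 = 0.170732.
d = −0.5·ln(0.682926) − 0.25·ln(0.658536) = −0.5·(-0.381369) − 0.25·(-0.417736) = 0.2951.

0.2951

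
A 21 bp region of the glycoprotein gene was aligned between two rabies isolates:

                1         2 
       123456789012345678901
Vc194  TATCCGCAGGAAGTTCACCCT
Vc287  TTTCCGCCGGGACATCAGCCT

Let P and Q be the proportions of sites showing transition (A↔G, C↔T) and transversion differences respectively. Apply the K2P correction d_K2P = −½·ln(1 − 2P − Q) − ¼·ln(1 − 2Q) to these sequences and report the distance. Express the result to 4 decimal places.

0.3644

Differing sites — 2:A/T (Tv); 8:A/C (Tv); 11:A/G (Ti); 13:G/C (Tv); 14:T/A (Tv); 18:C/G (Tv).
Of the 6 differences, 1 transition and 5 transversions over 21 sites: P = 1/21 = 0.047619, Q = 5/21 = 0.238095.
d = −0.5·ln(0.666667) − 0.25·ln(0.523810) = −0.5·(-0.405465) − 0.25·(-0.646626) = 0.3644.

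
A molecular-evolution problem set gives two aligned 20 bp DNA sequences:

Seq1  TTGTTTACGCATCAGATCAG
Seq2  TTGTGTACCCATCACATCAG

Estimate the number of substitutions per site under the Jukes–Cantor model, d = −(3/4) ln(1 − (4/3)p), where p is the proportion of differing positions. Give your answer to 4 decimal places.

The sequences differ at positions 5 (T/G), 9 (G/C), 15 (G/C).
p = 3/20 = 0.150000.
d = −0.75 · ln(1 − (4/3)·0.150000) = −0.75 · ln(0.800000) = −0.75 · (-0.223144) = 0.1674.

0.1674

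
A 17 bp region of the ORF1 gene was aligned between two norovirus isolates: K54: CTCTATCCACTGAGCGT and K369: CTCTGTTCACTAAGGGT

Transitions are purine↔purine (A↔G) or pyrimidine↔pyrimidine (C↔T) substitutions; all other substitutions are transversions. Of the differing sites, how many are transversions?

1

Mismatches occur at site 5 (A→G, transition), site 7 (C→T, transition), site 12 (G→A, transition), site 15 (C→G, transversion).
Of the 4 differences, 3 transitions and 1 transversion, so the answer is 1.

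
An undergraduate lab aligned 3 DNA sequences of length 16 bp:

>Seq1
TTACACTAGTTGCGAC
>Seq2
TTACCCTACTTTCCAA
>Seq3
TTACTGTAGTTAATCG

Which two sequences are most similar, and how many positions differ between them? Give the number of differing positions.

5

Pairwise Hamming distances:
  Seq1 vs Seq2: 5
  Seq1 vs Seq3: 7
  Seq2 vs Seq3: 8
The smallest is 5, between Seq1 and Seq2.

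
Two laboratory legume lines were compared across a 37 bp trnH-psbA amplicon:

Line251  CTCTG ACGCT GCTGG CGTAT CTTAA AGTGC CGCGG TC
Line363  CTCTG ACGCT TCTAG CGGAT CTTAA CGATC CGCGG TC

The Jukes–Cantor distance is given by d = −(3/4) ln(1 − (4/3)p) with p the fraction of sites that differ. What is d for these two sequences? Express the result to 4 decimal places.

The sequences differ at positions 11 (G/T), 14 (G/A), 18 (T/G), 26 (A/C), 28 (T/A), 29 (G/T).
p = 6/37 = 0.162162.
d = −0.75 · ln(1 − (4/3)·0.162162) = −0.75 · ln(0.783784) = −0.75 · (-0.243622) = 0.1827.

0.1827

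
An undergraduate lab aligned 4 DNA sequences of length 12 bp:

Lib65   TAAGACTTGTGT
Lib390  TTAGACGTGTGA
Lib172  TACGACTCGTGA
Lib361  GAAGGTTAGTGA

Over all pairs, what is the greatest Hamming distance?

6

Pairwise Hamming distances:
  Lib65 vs Lib390: 3
  Lib65 vs Lib172: 3
  Lib65 vs Lib361: 5
  Lib390 vs Lib172: 4
  Lib390 vs Lib361: 6
  Lib172 vs Lib361: 5
The largest is 6, between Lib390 and Lib361.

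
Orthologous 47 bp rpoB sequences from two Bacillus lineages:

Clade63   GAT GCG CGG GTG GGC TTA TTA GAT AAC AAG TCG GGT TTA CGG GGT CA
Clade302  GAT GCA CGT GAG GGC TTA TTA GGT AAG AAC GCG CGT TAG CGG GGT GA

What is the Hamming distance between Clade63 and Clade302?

11

Differing sites — 6:G/A; 9:G/T; 11:T/A; 23:A/G; 27:C/G; 30:G/C; 31:T/G; 34:G/C; 38:T/A; 39:A/G; 46:C/G.
That gives 11 mismatches out of 47 aligned sites, so the Hamming distance is 11.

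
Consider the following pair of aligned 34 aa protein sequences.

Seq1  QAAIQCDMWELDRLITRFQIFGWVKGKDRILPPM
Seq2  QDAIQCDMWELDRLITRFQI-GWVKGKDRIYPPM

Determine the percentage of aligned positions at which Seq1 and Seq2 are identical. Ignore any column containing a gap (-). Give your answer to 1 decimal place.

93.9%

Excluding the 1 gap column leaves 33 comparable sites.
Differing sites — 2:A/D; 31:L/Y.
31 of the 33 comparable sites match, so the percent identity is 31/33 × 100 = 93.9%.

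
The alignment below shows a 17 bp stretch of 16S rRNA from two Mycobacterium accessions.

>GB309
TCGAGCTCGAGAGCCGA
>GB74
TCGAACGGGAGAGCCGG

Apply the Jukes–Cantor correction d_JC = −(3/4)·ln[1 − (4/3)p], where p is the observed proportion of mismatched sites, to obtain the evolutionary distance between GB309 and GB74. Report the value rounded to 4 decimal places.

The sequences differ at positions 5 (G/A), 7 (T/G), 8 (C/G), 17 (A/G).
p = 4/17 = 0.235294.
d = −0.75 · ln(1 − (4/3)·0.235294) = −0.75 · ln(0.686275) = −0.75 · (-0.376477) = 0.2824.

0.2824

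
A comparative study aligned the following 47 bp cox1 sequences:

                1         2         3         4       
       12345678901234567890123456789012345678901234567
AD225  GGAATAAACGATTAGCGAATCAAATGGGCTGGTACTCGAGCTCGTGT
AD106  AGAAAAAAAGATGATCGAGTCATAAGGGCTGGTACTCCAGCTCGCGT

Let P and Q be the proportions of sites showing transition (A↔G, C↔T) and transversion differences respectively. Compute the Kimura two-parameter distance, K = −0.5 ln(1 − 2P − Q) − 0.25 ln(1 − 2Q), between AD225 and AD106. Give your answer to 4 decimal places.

0.2503

Mismatches occur at site 1 (G→A, transition), site 5 (T→A, transversion), site 9 (C→A, transversion), site 13 (T→G, transversion), site 15 (G→T, transversion), site 19 (A→G, transition), site 23 (A→T, transversion), site 25 (T→A, transversion), site 38 (G→C, transversion), site 45 (T→C, transition).
Of the 10 differences, 3 transitions and 7 transversions over 47 sites: P = 3/47 = 0.063830, Q = 7/47 = 0.148936.
d = −0.5·ln(0.723404) − 0.25·ln(0.702128) = −0.5·(-0.323787) − 0.25·(-0.353640) = 0.2503.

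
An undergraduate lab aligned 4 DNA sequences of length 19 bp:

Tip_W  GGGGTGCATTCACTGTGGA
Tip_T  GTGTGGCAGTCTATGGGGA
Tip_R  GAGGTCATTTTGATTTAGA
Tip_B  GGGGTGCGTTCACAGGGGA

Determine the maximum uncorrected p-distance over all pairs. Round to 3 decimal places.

Pairwise Hamming distances:
  Tip_W vs Tip_T: 7
  Tip_W vs Tip_R: 9
  Tip_W vs Tip_B: 3
  Tip_T vs Tip_R: 12
  Tip_T vs Tip_B: 8
  Tip_R vs Tip_B: 11
The largest is 12 mismatches, between Tip_T and Tip_R; p = 12/19 = 0.632.

0.632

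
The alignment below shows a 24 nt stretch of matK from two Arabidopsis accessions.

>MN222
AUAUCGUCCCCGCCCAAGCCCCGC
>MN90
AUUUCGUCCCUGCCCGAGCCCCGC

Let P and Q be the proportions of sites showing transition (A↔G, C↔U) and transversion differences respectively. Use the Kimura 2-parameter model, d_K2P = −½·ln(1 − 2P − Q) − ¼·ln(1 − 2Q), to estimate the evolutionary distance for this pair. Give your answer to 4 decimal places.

The sequences differ at positions 3 (A/U, transversion), 11 (C/U, transition), 16 (A/G, transition).
Of the 3 differences, 2 transitions and 1 transversion over 24 sites: P = 2/24 = 0.083333, Q = 1/24 = 0.041667.
d = −0.5·ln(0.791667) − 0.25·ln(0.916666) = −0.5·(-0.233614) − 0.25·(-0.087012) = 0.1386.

0.1386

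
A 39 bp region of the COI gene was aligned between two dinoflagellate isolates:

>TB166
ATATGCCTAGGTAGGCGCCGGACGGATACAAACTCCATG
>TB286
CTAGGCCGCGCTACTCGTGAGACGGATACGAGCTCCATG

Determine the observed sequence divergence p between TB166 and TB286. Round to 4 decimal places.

0.3077

The sequences differ at positions 1 (A/C), 4 (T/G), 8 (T/G), 9 (A/C), 11 (G/C), 14 (G/C), 15 (G/T), 18 (C/T), 19 (C/G), 20 (G/A), 30 (A/G), 32 (A/G).
There are 12 differences over 39 sites, so p = 12/39 = 0.3077.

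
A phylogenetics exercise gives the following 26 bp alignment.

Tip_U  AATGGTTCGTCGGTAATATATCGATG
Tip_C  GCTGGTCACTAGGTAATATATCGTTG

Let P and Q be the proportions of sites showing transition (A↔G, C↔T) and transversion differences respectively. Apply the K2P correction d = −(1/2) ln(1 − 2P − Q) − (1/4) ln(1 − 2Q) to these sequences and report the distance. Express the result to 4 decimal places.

0.3338

The sequences differ at positions 1 (A/G, transition), 2 (A/C, transversion), 7 (T/C, transition), 8 (C/A, transversion), 9 (G/C, transversion), 11 (C/A, transversion), 24 (A/T, transversion).
Of the 7 differences, 2 transitions and 5 transversions over 26 sites: P = 2/26 = 0.076923, Q = 5/26 = 0.192308.
d = −0.5·ln(0.653846) − 0.25·ln(0.615384) = −0.5·(-0.424883) − 0.25·(-0.485509) = 0.3338.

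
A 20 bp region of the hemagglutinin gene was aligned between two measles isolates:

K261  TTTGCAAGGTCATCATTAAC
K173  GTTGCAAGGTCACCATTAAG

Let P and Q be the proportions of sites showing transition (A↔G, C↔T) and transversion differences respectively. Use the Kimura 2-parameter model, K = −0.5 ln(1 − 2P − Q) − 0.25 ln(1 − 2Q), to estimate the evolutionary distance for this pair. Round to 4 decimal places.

Differing sites — 1:T/G (Tv); 13:T/C (Ti); 20:C/G (Tv).
Of the 3 differences, 1 transition and 2 transversions over 20 sites: P = 1/20 = 0.050000, Q = 2/20 = 0.100000.
d = −0.5·ln(0.800000) − 0.25·ln(0.800000) = −0.5·(-0.223144) − 0.25·(-0.223144) = 0.1674.

0.1674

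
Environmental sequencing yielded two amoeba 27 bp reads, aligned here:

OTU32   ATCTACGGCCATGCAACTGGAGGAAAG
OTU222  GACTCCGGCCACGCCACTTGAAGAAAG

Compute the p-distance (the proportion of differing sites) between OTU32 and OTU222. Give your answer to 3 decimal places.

0.259

The sequences differ at positions 1 (A/G), 2 (T/A), 5 (A/C), 12 (T/C), 15 (A/C), 19 (G/T), 22 (G/A).
There are 7 differences over 27 sites, so p = 7/27 = 0.259.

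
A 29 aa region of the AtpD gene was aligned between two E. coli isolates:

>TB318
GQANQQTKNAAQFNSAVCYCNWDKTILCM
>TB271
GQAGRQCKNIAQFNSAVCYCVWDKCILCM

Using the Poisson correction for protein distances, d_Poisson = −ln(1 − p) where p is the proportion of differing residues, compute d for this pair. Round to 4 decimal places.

0.2318

The sequences differ at positions 4 (N/G), 5 (Q/R), 7 (T/C), 10 (A/I), 21 (N/V), 25 (T/C).
p = 6/29 = 0.206897.
d = −ln(1 − 0.206897) = −ln(0.793103) = 0.2318.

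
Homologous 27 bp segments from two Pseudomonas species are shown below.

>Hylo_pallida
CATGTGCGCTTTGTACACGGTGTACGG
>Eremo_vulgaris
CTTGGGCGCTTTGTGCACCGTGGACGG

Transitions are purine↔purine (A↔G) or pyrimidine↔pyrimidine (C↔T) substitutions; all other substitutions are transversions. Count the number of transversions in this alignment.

Differing sites — 2:A/T (Tv); 5:T/G (Tv); 15:A/G (Ti); 19:G/C (Tv); 23:T/G (Tv).
Of the 5 differences, 1 transition and 4 transversions, so the answer is 4.

4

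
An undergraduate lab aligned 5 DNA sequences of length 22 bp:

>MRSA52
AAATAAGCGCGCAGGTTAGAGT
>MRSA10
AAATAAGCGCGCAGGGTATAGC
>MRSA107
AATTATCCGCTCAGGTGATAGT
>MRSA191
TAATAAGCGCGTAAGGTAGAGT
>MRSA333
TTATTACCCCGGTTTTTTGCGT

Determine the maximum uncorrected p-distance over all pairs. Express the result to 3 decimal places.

0.682

Pairwise Hamming distances:
  MRSA52 vs MRSA10: 3
  MRSA52 vs MRSA107: 6
  MRSA52 vs MRSA191: 4
  MRSA52 vs MRSA333: 11
  MRSA10 vs MRSA107: 7
  MRSA10 vs MRSA191: 5
  MRSA10 vs MRSA333: 14
  MRSA107 vs MRSA191: 10
  MRSA107 vs MRSA333: 15
  MRSA191 vs MRSA333: 11
The largest is 15 mismatches, between MRSA107 and MRSA333; p = 15/22 = 0.682.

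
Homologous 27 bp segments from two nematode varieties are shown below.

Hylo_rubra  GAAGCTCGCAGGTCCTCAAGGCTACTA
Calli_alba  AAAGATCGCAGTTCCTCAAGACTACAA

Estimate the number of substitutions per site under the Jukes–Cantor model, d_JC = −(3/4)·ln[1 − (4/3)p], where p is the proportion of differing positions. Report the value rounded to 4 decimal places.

0.2127

The sequences differ at positions 1 (G/A), 5 (C/A), 12 (G/T), 21 (G/A), 26 (T/A).
p = 5/27 = 0.185185.
d = −0.75 · ln(1 − (4/3)·0.185185) = −0.75 · ln(0.753087) = −0.75 · (-0.283575) = 0.2127.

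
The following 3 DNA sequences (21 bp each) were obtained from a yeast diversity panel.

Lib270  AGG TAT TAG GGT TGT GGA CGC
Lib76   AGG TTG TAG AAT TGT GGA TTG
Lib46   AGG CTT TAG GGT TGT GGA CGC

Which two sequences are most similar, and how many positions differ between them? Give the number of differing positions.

Pairwise Hamming distances:
  Lib270 vs Lib76: 7
  Lib270 vs Lib46: 2
  Lib76 vs Lib46: 7
The smallest is 2, between Lib270 and Lib46.

2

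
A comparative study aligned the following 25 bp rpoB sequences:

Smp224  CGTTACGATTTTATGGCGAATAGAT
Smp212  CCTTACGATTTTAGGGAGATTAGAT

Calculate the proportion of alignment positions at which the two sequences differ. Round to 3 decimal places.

0.160

Mismatches occur at site 2 (G↔C), site 14 (T↔G), site 17 (C↔A), site 20 (A↔T).
There are 4 differences over 25 sites, so p = 4/25 = 0.160.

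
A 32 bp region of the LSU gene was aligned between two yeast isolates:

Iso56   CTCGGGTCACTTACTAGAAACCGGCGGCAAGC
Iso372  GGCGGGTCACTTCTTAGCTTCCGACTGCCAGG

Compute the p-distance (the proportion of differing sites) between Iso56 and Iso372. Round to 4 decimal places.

Mismatches occur at site 1 (C→G), site 2 (T→G), site 13 (A→C), site 14 (C→T), site 18 (A→C), site 19 (A→T), site 20 (A→T), site 24 (G→A), site 26 (G→T), site 29 (A→C), site 32 (C→G).
There are 11 differences over 32 sites, so p = 11/32 = 0.3438.

0.3438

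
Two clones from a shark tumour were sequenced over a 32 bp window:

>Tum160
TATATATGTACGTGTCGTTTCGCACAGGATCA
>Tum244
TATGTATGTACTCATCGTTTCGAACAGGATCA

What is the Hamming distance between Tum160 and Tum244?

Differing sites — 4:A/G; 12:G/T; 13:T/C; 14:G/A; 23:C/A.
That gives 5 mismatches out of 32 aligned sites, so the Hamming distance is 5.

5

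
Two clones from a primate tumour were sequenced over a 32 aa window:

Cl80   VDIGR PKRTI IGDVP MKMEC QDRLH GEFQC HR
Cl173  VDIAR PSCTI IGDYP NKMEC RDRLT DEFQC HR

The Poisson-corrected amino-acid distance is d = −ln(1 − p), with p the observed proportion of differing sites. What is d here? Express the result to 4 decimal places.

The sequences differ at positions 4 (G/A), 7 (K/S), 8 (R/C), 14 (V/Y), 16 (M/N), 21 (Q/R), 25 (H/T), 26 (G/D).
p = 8/32 = 0.250000.
d = −ln(1 − 0.250000) = −ln(0.750000) = 0.2877.

0.2877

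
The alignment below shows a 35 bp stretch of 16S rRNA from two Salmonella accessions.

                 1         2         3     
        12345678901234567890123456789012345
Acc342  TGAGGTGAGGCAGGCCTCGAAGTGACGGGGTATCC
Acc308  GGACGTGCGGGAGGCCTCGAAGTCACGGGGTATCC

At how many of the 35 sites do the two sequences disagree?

5

The sequences differ at positions 1 (T/G), 4 (G/C), 8 (A/C), 11 (C/G), 24 (G/C).
That gives 5 mismatches out of 35 aligned sites, so the Hamming distance is 5.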